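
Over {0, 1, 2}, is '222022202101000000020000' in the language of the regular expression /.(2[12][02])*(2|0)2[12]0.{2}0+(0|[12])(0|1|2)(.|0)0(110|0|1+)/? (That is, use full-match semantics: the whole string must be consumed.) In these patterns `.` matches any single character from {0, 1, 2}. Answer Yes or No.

Yes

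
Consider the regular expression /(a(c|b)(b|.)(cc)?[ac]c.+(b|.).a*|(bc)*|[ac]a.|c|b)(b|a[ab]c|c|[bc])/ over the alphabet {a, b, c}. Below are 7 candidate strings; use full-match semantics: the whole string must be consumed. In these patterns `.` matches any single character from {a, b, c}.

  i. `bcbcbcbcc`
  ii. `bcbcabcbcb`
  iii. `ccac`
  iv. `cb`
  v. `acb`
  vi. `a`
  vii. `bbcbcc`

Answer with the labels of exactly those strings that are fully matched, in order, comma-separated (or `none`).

i → match
ii → no match
iii → no match
iv → match
v → no match
vi → no match
vii → no match

i, iv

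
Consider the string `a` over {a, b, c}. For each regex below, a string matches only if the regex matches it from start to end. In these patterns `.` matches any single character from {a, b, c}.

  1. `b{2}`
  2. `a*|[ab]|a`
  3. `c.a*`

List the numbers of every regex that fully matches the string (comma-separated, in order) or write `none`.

1 → no match — must start with `b`
2 → match
3 → no match — must start with `c`

2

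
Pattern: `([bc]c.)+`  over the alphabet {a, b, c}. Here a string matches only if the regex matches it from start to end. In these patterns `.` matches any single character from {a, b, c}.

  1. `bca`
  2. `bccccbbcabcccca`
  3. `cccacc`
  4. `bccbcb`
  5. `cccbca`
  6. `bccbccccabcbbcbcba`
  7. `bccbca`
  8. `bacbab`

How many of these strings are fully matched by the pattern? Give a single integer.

5

1. `bca` → match
2 → match
3. `cccacc` → no match
4. `bccbcb` → match
5. `cccbca` → match
6 → no match
7. `bccbca` → match
8. `bacbab` → no match
Total matched: 5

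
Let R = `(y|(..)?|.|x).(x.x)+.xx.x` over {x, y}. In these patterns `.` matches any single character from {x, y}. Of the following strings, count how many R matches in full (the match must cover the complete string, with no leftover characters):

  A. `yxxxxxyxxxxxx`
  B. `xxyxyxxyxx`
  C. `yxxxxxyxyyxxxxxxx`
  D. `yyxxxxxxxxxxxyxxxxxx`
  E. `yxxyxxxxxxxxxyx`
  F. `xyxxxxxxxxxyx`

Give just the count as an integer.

A → match
B → no match
C → no match
D → match
E → no match
F → match
Total matched: 3

3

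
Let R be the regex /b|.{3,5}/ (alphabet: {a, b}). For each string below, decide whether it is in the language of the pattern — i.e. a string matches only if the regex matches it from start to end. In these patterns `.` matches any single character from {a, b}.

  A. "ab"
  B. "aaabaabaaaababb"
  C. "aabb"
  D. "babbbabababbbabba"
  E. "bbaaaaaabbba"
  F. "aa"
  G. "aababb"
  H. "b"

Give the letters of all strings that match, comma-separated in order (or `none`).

C, H

A → no match
B → no match
C → match
D → no match
E → no match
F → no match
G → no match
H → match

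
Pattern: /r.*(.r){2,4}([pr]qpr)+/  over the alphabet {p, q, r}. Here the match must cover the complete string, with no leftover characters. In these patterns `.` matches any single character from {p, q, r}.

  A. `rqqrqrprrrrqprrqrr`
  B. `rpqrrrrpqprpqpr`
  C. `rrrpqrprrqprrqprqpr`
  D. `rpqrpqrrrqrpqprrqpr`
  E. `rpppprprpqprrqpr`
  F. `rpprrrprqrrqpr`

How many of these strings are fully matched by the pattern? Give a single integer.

A → no match — must end with `qpr`
B → match
C → no match
D → match
E → match
F → match
Total matched: 4

4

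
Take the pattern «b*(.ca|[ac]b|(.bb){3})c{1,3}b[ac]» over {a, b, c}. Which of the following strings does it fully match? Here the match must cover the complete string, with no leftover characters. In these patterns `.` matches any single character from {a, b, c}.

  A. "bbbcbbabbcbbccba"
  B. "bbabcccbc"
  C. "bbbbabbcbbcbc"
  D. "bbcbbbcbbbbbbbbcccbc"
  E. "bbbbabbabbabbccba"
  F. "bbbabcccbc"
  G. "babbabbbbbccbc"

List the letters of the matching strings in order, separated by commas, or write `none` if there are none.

A, B, C, E, F, G

A → match
B. "bbabcccbc" → match
C → match
D → no match
E → match
F. "bbbabcccbc" → match
G → match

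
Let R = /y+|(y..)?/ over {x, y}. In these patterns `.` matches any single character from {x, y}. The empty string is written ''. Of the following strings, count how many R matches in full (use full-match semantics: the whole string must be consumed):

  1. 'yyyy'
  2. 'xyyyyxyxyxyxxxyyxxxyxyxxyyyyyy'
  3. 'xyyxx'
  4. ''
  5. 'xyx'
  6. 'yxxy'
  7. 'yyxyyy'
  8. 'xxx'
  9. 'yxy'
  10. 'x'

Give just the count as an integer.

1 → match
2 → no match
3 → no match
4 → match
5 → no match
6 → no match
7 → no match
8 → no match
9 → match
10 → no match
Total matched: 3

3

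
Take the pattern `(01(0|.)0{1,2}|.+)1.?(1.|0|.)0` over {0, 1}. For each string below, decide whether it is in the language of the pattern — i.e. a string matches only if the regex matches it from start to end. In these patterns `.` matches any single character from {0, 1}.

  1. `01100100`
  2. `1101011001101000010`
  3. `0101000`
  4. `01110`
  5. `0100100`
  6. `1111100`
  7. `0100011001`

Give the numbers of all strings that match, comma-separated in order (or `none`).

1 → match
2 → no match
3 → match
4 → match
5 → match
6 → match
7 → no match — must end with `0`

1, 3, 4, 5, 6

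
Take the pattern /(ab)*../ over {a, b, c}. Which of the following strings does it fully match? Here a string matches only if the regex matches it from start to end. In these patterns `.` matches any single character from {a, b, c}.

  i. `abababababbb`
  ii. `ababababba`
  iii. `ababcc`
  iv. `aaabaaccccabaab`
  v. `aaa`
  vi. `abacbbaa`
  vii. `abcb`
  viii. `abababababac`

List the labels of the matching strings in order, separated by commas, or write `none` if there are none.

i, ii, iii, vii, viii

i → match
ii → match
iii → match
iv → no match
v → no match
vi → no match
vii → match
viii → match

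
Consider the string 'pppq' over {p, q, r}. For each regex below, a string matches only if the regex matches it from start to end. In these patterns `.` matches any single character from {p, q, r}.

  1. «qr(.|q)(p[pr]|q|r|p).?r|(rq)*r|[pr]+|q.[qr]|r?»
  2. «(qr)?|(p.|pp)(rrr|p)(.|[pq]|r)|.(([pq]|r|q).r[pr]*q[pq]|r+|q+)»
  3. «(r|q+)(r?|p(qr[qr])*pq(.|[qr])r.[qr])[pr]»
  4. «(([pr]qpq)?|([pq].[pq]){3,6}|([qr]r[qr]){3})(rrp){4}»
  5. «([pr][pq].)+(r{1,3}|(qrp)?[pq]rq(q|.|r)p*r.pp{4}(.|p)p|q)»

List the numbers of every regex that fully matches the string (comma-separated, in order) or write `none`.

1 → no match
2 → match
3 → no match
4 → no match — must end with 'rrp'
5 → match

2, 5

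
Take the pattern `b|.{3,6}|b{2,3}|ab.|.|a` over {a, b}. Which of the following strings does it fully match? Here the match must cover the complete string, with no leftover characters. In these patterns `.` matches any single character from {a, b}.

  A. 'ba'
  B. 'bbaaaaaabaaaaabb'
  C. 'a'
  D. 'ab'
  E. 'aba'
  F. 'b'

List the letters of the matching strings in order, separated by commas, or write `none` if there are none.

C, E, F

A → no match
B → no match
C → match
D → no match
E → match
F → match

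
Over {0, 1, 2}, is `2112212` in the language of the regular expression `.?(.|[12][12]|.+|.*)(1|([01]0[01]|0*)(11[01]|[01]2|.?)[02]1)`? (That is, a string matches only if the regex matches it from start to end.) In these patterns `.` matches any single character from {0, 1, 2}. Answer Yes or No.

Every match must end with `1`, but `2112212` does not.

No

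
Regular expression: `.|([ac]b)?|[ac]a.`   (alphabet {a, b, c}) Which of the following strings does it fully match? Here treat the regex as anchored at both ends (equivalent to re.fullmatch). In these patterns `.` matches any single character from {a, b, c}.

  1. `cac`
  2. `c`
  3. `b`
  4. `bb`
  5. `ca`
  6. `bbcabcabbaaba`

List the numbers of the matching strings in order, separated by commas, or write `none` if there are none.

1. `cac` → match
2. `c` → match
3. `b` → match
4. `bb` → no match
5. `ca` → no match
6 → no match

1, 2, 3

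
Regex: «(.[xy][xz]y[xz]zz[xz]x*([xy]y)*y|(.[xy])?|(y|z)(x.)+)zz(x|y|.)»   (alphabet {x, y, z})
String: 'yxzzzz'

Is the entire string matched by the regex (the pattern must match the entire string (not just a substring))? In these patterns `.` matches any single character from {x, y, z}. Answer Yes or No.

Yes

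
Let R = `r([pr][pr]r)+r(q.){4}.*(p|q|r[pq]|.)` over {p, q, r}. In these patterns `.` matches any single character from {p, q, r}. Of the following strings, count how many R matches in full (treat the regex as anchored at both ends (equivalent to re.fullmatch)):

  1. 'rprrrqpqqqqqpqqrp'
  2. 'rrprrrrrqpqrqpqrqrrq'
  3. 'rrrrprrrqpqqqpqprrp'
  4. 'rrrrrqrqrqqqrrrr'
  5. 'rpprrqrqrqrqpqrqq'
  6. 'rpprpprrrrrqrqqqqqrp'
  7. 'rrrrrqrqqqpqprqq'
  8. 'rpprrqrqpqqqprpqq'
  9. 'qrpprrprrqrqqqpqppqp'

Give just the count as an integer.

1 → match
2 → match
3 → match
4 → match
5 → match
6 → match
7 → match
8 → match
9 → no match — must start with 'r'
Total matched: 8

8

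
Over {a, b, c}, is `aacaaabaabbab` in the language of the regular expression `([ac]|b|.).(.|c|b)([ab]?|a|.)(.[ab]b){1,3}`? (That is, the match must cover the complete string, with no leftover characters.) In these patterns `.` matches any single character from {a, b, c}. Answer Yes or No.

Yes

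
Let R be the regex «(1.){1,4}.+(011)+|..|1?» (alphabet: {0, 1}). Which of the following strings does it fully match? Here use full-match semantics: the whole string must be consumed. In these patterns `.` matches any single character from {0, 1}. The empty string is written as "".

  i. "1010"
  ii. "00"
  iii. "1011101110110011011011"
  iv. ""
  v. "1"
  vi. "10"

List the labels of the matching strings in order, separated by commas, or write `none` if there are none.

ii, iii, iv, v, vi

i. "1010" → no match
ii. "00" → match
iii → match
iv. "" → match
v. "1" → match
vi. "10" → match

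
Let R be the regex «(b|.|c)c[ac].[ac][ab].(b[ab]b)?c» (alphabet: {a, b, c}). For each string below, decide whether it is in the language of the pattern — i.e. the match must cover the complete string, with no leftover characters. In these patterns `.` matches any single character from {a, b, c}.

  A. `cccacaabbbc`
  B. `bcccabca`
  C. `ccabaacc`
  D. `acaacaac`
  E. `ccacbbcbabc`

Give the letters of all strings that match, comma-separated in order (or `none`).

A, C, D

A → match
B → no match — must end with `c`
C → match
D → match
E → no match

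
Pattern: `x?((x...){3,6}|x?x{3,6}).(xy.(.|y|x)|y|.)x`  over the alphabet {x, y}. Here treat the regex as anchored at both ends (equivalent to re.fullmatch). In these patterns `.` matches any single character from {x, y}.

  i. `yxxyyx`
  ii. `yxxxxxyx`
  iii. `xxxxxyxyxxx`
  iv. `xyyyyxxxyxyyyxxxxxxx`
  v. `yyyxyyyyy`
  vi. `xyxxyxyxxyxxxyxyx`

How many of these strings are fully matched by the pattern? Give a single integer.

1

i → no match
ii → no match
iii → match
iv → no match
v → no match — must end with `x`
vi → no match
Total matched: 1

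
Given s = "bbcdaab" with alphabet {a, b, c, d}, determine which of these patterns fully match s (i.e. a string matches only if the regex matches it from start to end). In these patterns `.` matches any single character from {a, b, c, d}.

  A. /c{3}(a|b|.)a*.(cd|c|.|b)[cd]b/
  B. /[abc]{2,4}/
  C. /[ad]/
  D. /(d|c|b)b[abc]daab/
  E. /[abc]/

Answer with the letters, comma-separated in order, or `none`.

A → no match — must start with "c"
B → no match
C → no match
D → match
E → no match

D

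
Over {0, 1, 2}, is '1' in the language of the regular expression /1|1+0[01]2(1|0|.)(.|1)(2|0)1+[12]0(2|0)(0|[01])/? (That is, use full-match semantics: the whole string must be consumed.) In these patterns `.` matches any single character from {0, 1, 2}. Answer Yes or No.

Yes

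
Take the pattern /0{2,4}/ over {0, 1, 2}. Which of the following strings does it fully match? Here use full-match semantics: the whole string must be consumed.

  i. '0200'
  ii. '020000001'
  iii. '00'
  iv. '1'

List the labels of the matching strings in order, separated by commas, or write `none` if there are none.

iii

i → no match
ii → no match — must end with '0'
iii → match
iv → no match — must start with '0'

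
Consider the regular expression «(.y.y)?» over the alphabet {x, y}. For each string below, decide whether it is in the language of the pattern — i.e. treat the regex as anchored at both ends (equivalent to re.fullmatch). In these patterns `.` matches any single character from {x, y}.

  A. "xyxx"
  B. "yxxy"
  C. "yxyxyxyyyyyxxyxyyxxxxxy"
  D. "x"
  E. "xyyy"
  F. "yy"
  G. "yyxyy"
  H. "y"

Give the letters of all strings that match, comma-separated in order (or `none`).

A → no match
B → no match
C → no match
D → no match
E → match
F → no match
G → no match
H → no match

E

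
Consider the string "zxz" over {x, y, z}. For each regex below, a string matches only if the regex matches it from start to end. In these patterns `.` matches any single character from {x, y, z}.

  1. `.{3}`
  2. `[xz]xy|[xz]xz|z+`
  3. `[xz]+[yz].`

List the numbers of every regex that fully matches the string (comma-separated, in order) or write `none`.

1 → match
2 → match
3 → no match

1, 2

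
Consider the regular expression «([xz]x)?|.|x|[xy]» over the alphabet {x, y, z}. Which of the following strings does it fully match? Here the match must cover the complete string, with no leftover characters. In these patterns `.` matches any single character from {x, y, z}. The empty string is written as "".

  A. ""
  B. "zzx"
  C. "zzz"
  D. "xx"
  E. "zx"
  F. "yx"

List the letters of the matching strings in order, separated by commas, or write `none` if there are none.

A, D, E

A. "" → match
B. "zzx" → no match
C. "zzz" → no match
D. "xx" → match
E. "zx" → match
F. "yx" → no match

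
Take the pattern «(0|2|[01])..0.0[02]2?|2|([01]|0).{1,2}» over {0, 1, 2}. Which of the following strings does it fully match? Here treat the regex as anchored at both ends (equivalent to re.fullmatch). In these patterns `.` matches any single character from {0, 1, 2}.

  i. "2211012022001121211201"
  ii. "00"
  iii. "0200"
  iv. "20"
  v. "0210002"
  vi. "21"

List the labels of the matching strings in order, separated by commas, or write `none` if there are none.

ii, v

i → no match
ii → match
iii → no match
iv → no match
v → match
vi → no match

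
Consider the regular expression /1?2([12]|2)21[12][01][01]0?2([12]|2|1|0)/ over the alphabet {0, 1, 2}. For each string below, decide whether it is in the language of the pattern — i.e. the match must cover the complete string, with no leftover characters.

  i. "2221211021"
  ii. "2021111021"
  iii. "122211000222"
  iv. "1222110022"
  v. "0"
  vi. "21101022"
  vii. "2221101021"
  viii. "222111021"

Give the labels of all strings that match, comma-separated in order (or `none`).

i → match
ii → no match
iii → no match
iv → match
v → no match
vi → no match
vii → match
viii → match

i, iv, vii, viii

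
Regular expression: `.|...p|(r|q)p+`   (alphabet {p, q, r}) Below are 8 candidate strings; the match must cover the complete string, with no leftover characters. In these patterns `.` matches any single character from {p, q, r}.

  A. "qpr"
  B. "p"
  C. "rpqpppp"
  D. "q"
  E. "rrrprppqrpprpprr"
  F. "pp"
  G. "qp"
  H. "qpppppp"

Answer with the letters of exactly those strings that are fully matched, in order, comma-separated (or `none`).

B, D, G, H

A → no match
B → match
C → no match
D → match
E → no match
F → no match
G → match
H → match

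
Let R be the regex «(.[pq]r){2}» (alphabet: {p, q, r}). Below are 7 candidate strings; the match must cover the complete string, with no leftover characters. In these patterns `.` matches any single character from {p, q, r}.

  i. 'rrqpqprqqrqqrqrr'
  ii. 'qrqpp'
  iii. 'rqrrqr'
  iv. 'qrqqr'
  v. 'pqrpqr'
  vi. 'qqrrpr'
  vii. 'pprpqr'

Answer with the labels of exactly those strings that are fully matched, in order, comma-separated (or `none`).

iii, v, vi, vii

i → no match
ii → no match — must end with 'r'
iii → match
iv → no match
v → match
vi → match
vii → match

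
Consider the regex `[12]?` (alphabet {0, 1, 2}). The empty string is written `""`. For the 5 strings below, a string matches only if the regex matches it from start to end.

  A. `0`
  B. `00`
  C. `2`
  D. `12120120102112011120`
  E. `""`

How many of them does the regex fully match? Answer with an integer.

A. `0` → no match
B. `00` → no match
C. `2` → match
D → no match
E. `""` → match
Total matched: 2

2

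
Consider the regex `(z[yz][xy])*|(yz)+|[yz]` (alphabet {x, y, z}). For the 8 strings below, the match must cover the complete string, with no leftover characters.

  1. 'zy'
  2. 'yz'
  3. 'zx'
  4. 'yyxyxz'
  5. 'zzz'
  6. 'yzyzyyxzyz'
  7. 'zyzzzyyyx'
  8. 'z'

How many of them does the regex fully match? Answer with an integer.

2

1 → no match
2 → match
3 → no match
4 → no match
5 → no match
6 → no match
7 → no match
8 → match
Total matched: 2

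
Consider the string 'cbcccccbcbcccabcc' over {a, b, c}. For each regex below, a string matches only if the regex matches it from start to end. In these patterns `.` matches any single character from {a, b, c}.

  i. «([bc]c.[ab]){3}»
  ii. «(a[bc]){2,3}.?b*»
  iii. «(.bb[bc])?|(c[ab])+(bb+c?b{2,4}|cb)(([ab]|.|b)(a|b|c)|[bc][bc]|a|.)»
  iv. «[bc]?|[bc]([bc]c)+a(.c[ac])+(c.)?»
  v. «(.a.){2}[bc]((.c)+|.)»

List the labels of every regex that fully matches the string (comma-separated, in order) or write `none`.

i → no match
ii → no match — must start with 'a'
iii → no match
iv → match
v → no match

iv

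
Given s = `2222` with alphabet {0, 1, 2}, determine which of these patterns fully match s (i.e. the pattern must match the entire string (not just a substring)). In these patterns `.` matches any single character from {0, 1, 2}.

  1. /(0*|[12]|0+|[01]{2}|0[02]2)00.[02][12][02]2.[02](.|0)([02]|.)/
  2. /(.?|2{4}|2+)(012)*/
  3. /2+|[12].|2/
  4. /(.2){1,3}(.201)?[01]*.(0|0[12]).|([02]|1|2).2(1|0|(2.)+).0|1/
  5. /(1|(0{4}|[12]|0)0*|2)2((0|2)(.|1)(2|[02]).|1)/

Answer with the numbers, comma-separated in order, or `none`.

1 → no match
2 → match
3 → match
4 → no match
5 → no match

2, 3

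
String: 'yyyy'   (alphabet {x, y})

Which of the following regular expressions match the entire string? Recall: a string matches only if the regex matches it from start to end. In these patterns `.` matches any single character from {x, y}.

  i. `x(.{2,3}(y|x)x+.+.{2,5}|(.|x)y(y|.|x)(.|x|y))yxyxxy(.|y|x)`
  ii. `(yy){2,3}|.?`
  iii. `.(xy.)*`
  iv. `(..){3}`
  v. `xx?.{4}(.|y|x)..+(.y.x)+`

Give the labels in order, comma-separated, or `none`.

ii

i → no match — must start with 'x'
ii → match
iii → no match
iv → no match
v → no match — must start with 'x'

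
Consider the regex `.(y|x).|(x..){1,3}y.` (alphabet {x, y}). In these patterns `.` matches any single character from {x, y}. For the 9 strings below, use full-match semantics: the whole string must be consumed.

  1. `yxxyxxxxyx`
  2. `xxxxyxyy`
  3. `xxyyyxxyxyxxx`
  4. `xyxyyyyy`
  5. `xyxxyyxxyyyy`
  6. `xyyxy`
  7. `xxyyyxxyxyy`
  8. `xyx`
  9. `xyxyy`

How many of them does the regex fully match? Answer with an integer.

3

1 → no match
2 → match
3 → no match
4 → no match
5 → no match
6 → no match
7 → no match
8 → match
9 → match
Total matched: 3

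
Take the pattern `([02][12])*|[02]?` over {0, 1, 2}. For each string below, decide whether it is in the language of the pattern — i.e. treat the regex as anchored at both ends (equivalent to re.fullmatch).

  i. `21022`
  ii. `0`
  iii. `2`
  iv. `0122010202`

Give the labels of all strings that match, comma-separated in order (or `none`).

i → no match
ii → match
iii → match
iv → match

ii, iii, iv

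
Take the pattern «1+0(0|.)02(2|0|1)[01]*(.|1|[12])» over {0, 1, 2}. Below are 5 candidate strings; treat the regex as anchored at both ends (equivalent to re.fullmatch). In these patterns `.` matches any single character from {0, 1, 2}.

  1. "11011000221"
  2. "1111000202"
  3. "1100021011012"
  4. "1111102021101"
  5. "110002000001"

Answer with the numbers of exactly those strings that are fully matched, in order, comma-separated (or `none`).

2, 3, 4, 5

1 → no match
2 → match
3 → match
4 → match
5 → match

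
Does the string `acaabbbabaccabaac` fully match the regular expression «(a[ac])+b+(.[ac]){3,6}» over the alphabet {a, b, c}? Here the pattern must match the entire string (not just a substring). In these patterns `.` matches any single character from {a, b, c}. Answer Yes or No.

No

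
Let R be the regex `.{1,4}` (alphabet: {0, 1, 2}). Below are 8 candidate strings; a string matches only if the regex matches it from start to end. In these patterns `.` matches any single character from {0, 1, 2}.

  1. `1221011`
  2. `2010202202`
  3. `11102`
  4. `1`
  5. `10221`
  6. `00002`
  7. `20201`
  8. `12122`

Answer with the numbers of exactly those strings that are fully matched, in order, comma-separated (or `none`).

4

1 → no match
2 → no match
3 → no match
4 → match
5 → no match
6 → no match
7 → no match
8 → no match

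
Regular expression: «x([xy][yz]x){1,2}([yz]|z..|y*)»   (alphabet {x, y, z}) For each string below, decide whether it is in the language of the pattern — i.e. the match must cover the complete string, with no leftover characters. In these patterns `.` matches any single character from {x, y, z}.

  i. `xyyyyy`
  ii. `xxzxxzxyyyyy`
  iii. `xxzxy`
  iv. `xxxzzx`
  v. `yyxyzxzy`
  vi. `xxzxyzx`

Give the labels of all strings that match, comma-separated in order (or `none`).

i → no match
ii → match
iii → match
iv → no match
v → no match — must start with `x`
vi → match

ii, iii, vi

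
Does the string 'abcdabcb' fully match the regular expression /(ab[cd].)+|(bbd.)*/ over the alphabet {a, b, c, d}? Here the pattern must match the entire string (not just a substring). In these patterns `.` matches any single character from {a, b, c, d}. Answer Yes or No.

Yes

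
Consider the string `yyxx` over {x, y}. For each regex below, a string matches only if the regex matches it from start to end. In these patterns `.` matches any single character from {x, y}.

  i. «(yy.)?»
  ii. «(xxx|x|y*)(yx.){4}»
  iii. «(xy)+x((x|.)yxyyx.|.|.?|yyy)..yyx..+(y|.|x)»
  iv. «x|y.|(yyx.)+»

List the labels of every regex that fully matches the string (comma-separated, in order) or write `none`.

i → no match
ii → no match
iii → no match — must start with `xy`
iv → match

iv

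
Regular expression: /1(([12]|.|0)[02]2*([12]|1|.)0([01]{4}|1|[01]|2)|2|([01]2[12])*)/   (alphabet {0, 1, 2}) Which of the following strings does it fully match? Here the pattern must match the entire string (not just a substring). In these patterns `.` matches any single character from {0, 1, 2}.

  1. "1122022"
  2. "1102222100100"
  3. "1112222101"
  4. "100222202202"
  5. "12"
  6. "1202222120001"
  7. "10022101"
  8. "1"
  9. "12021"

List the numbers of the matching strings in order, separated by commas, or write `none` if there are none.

1 → match
2 → match
3 → no match
4 → no match
5 → match
6 → no match
7 → match
8 → match
9 → no match

1, 2, 5, 7, 8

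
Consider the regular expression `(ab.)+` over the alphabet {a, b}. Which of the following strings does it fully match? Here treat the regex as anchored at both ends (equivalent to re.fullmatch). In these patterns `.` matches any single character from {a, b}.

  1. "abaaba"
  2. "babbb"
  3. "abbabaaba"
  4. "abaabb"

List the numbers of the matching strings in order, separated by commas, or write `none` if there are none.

1, 3, 4

1 → match
2 → no match — must start with "ab"
3 → match
4 → match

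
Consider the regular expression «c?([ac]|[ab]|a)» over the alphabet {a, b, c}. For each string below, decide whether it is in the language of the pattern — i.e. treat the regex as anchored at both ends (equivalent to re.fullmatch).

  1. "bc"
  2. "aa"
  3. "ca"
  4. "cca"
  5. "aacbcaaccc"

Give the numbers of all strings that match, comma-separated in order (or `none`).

1 → no match
2 → no match
3 → match
4 → no match
5 → no match

3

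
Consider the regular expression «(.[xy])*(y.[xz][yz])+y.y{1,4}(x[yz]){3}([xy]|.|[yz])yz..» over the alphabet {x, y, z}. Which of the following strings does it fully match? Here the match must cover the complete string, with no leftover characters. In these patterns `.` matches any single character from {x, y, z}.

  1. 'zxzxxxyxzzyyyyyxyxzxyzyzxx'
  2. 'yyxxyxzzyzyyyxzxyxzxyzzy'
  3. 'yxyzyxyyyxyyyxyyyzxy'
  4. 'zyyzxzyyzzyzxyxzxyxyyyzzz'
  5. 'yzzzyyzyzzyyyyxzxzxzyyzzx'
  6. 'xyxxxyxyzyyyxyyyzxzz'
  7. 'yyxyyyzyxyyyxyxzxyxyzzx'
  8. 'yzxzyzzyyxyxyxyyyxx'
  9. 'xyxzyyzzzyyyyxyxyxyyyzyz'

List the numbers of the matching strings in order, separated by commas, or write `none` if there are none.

1 → match
2 → match
3 → no match
4 → no match
5 → no match
6 → no match
7 → no match
8 → no match
9 → no match

1, 2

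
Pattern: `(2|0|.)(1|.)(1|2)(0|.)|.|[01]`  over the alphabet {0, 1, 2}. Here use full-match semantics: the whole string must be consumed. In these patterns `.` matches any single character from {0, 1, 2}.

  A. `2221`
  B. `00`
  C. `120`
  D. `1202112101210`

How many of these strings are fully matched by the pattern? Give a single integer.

A → match
B → no match
C → no match
D → no match
Total matched: 1

1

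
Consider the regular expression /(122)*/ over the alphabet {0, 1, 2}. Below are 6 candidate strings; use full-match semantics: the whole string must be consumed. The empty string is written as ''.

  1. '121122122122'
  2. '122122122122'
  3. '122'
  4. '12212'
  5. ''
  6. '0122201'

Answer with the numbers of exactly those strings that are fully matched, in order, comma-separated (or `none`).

1. '121122122122' → no match
2. '122122122122' → match
3. '122' → match
4. '12212' → no match
5. '' → match
6. '0122201' → no match

2, 3, 5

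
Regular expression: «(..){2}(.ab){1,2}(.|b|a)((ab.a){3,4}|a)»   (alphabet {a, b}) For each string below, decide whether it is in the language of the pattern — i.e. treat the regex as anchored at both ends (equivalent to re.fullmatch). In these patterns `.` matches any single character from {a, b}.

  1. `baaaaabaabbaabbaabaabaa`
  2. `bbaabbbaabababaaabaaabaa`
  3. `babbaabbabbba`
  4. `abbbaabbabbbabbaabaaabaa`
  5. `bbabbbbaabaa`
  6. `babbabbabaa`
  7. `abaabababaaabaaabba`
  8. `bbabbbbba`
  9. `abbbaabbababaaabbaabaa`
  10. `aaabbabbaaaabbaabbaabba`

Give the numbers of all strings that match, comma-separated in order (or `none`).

none

1 → no match
2 → no match
3 → no match
4 → no match
5 → no match
6 → no match
7 → no match
8 → no match
9 → no match
10 → no match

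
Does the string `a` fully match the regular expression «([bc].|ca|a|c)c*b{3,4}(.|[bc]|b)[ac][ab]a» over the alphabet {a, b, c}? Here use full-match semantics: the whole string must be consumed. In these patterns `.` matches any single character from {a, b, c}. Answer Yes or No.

No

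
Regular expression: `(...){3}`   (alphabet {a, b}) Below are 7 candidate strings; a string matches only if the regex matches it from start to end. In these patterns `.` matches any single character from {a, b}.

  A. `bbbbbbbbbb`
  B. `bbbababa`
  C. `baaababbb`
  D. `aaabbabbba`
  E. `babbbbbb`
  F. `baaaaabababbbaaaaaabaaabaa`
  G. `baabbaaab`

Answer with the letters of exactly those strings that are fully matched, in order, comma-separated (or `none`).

C, G

A → no match
B → no match
C → match
D → no match
E → no match
F → no match
G → match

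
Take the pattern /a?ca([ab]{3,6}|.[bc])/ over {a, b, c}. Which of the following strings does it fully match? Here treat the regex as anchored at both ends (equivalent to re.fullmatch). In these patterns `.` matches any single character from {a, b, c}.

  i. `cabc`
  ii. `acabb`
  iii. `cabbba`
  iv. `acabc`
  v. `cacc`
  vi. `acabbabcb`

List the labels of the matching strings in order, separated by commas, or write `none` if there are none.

i, ii, iii, iv, v

i → match
ii → match
iii → match
iv → match
v → match
vi → no match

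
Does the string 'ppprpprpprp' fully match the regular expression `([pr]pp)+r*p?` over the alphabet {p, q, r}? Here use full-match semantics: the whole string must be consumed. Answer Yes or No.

Yes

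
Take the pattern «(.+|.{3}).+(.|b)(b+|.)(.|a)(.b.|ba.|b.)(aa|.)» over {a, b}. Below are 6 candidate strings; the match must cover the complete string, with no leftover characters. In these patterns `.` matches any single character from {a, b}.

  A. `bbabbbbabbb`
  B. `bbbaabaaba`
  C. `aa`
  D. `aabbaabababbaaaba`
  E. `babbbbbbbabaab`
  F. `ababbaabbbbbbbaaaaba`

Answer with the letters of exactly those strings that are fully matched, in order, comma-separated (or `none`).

A, E

A → match
B → no match
C → no match
D → no match
E → match
F → no match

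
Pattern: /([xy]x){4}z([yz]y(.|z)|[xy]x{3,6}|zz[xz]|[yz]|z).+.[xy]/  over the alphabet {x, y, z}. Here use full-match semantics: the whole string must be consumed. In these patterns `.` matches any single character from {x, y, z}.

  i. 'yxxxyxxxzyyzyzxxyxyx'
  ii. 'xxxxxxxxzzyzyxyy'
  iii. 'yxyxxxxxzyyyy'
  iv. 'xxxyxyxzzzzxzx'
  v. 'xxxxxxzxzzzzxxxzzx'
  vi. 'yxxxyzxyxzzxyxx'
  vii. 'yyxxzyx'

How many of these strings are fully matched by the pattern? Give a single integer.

3

i → match
ii → match
iii → match
iv → no match
v → no match
vi → no match
vii → no match
Total matched: 3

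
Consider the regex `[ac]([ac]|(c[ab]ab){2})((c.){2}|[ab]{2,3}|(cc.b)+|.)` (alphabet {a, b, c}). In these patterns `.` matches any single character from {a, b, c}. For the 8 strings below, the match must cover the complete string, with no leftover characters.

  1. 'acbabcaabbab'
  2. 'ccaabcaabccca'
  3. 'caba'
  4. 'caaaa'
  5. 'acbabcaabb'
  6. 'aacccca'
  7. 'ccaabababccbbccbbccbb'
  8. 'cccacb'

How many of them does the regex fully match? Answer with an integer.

6

1. 'acbabcaabbab' → match
2 → match
3. 'caba' → match
4. 'caaaa' → match
5. 'acbabcaabb' → match
6. 'aacccca' → no match
7 → no match
8. 'cccacb' → match
Total matched: 6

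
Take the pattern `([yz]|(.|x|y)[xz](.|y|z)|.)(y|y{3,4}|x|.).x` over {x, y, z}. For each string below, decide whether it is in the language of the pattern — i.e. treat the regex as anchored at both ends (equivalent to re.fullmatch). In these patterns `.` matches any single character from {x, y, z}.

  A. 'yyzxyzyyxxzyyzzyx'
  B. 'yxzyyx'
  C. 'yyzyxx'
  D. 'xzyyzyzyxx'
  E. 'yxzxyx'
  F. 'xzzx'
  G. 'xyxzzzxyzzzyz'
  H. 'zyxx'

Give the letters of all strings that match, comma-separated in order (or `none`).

B, E, F, H

A → no match
B → match
C → no match
D → no match
E → match
F → match
G → no match — must end with 'x'
H → match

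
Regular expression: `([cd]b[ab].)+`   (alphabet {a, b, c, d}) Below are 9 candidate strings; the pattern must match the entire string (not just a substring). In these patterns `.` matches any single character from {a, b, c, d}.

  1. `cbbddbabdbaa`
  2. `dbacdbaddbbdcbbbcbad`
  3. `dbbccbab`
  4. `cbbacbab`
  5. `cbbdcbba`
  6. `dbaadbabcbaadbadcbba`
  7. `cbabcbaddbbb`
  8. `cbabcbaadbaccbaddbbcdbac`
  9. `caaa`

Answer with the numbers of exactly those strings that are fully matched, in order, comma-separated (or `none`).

1, 2, 3, 4, 5, 6, 7, 8

1 → match
2 → match
3 → match
4 → match
5 → match
6 → match
7 → match
8 → match
9 → no match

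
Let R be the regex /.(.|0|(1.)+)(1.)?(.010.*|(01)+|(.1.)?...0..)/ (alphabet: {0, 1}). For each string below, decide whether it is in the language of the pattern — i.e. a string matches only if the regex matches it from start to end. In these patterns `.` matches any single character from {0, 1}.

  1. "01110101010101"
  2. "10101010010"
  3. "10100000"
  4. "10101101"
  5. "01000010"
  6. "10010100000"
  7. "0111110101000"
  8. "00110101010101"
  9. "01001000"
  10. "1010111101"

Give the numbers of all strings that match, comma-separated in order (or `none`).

1 → match
2 → match
3 → match
4 → no match
5 → match
6 → match
7 → match
8 → match
9 → match
10 → no match

1, 2, 3, 5, 6, 7, 8, 9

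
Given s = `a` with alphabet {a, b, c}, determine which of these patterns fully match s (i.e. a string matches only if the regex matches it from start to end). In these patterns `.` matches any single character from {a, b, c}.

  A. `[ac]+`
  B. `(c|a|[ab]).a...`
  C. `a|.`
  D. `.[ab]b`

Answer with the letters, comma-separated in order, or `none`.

A, C

A → match
B → no match
C → match
D → no match — must end with `b`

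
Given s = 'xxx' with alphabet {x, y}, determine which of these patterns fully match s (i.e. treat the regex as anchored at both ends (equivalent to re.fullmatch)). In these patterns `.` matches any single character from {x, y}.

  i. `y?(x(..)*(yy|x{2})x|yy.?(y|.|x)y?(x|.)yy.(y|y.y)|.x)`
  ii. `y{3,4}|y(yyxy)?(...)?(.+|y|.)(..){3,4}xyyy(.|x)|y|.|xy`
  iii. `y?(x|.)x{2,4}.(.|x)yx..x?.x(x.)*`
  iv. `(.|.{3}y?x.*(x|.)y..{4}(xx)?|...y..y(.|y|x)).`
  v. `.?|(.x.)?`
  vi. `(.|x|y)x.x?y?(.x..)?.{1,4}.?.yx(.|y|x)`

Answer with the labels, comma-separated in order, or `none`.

v

i → no match
ii → no match
iii → no match
iv → no match
v → match
vi → no match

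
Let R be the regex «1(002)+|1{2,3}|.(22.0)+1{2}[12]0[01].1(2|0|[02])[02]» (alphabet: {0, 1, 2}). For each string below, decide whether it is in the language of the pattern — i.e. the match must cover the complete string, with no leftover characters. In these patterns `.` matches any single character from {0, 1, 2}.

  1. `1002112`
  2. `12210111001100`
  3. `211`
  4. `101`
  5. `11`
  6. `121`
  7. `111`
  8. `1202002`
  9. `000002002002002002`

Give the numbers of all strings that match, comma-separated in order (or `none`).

2, 5, 7

1 → no match
2 → match
3 → no match
4 → no match
5 → match
6 → no match
7 → match
8 → no match
9 → no match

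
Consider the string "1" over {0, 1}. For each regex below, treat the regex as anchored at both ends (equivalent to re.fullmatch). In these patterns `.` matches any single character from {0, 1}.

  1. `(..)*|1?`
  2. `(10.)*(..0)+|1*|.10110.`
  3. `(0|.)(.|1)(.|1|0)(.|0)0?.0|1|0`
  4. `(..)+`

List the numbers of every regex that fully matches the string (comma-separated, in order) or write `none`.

1, 2, 3

1 → match
2 → match
3 → match
4 → no match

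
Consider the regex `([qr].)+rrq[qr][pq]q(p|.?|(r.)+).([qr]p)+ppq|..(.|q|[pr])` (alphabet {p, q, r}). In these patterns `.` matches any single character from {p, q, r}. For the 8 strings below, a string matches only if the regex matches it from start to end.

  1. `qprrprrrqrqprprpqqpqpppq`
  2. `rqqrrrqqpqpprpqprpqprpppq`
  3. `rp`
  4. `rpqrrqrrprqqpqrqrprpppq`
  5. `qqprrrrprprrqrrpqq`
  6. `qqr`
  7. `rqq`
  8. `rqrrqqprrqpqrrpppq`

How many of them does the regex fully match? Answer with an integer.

1 → no match
2 → match
3 → no match
4 → no match
5 → no match
6 → match
7 → match
8 → no match
Total matched: 3

3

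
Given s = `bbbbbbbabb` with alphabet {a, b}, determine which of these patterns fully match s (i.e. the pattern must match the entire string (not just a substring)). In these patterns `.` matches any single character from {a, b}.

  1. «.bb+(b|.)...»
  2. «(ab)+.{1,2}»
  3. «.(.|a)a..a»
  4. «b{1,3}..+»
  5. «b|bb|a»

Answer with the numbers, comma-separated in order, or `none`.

1 → match
2 → no match — must start with `ab`
3 → no match — must end with `a`
4 → match
5 → no match

1, 4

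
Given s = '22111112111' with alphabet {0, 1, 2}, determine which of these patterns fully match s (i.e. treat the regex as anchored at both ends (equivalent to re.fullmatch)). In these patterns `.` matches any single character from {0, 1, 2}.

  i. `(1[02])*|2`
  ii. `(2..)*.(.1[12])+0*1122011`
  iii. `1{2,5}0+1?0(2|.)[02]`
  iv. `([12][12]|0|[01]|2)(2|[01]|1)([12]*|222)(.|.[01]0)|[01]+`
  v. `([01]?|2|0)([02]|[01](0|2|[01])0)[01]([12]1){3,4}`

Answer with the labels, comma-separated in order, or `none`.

iv, v

i → no match
ii → no match — must end with '1122011'
iii → no match — must start with '1'
iv → match
v → match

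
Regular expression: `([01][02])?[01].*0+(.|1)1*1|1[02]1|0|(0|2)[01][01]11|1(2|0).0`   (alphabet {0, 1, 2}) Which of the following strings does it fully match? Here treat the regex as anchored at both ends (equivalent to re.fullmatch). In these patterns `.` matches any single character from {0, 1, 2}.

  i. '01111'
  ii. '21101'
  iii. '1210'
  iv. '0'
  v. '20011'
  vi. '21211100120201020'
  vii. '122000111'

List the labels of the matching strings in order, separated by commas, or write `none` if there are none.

i. '01111' → match
ii. '21101' → no match
iii. '1210' → match
iv. '0' → match
v. '20011' → match
vi → no match
vii. '122000111' → match

i, iii, iv, v, vii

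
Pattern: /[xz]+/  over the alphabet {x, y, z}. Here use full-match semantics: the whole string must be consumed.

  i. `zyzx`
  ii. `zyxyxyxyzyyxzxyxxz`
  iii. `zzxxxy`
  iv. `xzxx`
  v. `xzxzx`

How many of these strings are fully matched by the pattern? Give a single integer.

2

i. `zyzx` → no match
ii → no match
iii. `zzxxxy` → no match
iv. `xzxx` → match
v. `xzxzx` → match
Total matched: 2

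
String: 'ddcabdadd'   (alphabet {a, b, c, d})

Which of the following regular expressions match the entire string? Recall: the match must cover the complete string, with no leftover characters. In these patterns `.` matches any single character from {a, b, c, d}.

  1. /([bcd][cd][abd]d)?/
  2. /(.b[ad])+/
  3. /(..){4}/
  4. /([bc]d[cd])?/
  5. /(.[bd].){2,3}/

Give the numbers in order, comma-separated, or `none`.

1 → no match
2 → no match
3 → no match
4 → no match
5 → match

5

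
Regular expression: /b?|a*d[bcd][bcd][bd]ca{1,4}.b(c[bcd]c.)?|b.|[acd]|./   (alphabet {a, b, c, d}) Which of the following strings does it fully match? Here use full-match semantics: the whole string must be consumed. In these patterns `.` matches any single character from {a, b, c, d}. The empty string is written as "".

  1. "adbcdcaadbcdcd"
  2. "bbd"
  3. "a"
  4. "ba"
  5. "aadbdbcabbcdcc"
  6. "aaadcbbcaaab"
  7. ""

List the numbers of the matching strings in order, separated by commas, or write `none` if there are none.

1, 3, 4, 5, 6, 7

1 → match
2. "bbd" → no match
3. "a" → match
4. "ba" → match
5 → match
6. "aaadcbbcaaab" → match
7. "" → match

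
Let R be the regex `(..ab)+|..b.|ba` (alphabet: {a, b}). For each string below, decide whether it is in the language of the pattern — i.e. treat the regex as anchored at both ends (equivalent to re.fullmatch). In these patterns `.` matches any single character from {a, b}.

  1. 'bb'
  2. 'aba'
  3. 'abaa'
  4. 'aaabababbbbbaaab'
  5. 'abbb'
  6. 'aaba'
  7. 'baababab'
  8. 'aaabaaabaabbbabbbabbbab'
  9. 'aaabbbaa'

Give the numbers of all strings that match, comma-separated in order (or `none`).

1 → no match
2 → no match
3 → no match
4 → no match
5 → match
6 → match
7 → match
8 → no match
9 → no match

5, 6, 7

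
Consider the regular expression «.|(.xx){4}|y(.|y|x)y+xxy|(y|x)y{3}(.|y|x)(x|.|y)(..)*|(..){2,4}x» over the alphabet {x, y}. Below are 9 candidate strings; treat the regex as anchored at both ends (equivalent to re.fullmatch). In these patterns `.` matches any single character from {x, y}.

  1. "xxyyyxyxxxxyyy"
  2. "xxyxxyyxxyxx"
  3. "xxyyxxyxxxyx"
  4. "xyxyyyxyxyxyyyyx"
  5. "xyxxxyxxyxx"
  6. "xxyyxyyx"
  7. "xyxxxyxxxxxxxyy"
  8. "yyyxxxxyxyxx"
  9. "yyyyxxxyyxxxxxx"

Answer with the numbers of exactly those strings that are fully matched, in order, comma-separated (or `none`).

none

1 → no match
2 → no match
3 → no match
4 → no match
5 → no match
6 → no match
7 → no match
8 → no match
9 → no match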